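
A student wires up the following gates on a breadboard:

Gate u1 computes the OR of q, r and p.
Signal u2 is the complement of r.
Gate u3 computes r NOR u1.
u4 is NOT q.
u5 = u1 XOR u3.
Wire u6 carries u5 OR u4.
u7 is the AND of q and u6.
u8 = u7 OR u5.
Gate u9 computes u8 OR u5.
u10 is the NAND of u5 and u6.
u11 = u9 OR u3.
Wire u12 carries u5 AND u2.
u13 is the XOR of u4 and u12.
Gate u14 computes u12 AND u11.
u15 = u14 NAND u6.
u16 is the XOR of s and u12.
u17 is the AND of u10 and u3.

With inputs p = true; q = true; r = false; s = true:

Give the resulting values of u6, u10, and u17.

u6 = true, u10 = false, u17 = false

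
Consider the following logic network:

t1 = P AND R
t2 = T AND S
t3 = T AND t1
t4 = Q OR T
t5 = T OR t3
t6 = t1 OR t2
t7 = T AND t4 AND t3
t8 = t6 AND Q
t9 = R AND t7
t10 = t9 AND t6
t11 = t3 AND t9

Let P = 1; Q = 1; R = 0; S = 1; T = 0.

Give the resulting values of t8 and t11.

t8 = 0  t11 = 0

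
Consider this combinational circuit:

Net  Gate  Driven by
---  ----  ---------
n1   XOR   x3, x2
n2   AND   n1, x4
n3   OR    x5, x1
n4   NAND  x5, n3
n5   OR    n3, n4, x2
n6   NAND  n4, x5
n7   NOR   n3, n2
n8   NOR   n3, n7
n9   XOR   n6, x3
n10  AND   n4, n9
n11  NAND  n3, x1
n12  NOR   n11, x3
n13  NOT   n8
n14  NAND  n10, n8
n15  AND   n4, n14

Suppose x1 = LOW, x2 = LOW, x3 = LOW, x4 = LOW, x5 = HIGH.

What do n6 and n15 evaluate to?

n1 = x3 XOR x2 = LOW XOR LOW = LOW
n2 = n1 AND x4 = LOW AND LOW = LOW
n3 = x5 OR x1 = HIGH OR LOW = HIGH
n4 = x5 NAND n3 = HIGH NAND HIGH = LOW
n6 = n4 NAND x5 = LOW NAND HIGH = HIGH
n7 = n3 NOR n2 = HIGH NOR LOW = LOW
n8 = n3 NOR n7 = HIGH NOR LOW = LOW
n9 = n6 XOR x3 = HIGH XOR LOW = HIGH
n10 = n4 AND n9 = LOW AND HIGH = LOW
n14 = n10 NAND n8 = LOW NAND LOW = HIGH
n15 = n4 AND n14 = LOW AND HIGH = LOW

n6 = HIGH; n15 = LOW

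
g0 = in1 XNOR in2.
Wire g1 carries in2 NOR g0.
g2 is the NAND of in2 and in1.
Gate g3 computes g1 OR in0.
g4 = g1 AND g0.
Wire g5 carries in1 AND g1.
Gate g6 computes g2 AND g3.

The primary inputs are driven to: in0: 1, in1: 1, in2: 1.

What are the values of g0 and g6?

g0 = 1; g6 = 0

g0 = in1 XNOR in2 = 1 XNOR 1 = 1
g1 = in2 NOR g0 = 1 NOR 1 = 0
g2 = in2 NAND in1 = 1 NAND 1 = 0
g3 = g1 OR in0 = 0 OR 1 = 1
g6 = g2 AND g3 = 0 AND 1 = 0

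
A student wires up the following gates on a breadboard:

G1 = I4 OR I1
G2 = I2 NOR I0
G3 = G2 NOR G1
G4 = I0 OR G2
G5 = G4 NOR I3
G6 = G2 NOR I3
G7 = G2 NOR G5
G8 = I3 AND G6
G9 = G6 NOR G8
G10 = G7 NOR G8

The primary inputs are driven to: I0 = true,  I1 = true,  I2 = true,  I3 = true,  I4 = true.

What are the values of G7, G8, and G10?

G7 = true  G8 = false  G10 = false

G2 = I2 NOR I0 = true NOR true = false
G4 = I0 OR G2 = true OR false = true
G5 = G4 NOR I3 = true NOR true = false
G6 = G2 NOR I3 = false NOR true = false
G7 = G2 NOR G5 = false NOR false = true
G8 = I3 AND G6 = true AND false = false
G10 = G7 NOR G8 = true NOR false = false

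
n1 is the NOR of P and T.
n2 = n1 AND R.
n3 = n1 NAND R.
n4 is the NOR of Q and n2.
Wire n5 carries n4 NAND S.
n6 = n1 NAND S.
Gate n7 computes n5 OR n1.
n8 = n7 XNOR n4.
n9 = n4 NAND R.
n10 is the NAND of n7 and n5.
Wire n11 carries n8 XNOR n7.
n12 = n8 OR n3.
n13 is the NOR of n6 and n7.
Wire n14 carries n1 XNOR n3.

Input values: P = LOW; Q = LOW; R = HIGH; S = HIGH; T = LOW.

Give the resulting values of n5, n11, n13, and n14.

n1 = P NOR T = LOW NOR LOW = HIGH
n2 = n1 AND R = HIGH AND HIGH = HIGH
n3 = n1 NAND R = HIGH NAND HIGH = LOW
n4 = Q NOR n2 = LOW NOR HIGH = LOW
n5 = n4 NAND S = LOW NAND HIGH = HIGH
n6 = n1 NAND S = HIGH NAND HIGH = LOW
n7 = n5 OR n1 = HIGH OR HIGH = HIGH
n8 = n7 XNOR n4 = HIGH XNOR LOW = LOW
n11 = n8 XNOR n7 = LOW XNOR HIGH = LOW
n13 = n6 NOR n7 = LOW NOR HIGH = LOW
n14 = n1 XNOR n3 = HIGH XNOR LOW = LOW

n5 = HIGH, n11 = LOW, n13 = LOW, n14 = LOW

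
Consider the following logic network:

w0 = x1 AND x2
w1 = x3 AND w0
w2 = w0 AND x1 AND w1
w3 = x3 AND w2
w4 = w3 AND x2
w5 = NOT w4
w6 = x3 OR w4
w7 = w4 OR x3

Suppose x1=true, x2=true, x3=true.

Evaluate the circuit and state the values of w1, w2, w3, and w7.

w1 = true, w2 = true, w3 = true, w7 = true

w0 = x1 AND x2 = true AND true = true
w1 = x3 AND w0 = true AND true = true
w2 = w0 AND x1 AND w1 = true AND true AND true = true
w3 = x3 AND w2 = true AND true = true
w4 = w3 AND x2 = true AND true = true
w7 = w4 OR x3 = true OR true = true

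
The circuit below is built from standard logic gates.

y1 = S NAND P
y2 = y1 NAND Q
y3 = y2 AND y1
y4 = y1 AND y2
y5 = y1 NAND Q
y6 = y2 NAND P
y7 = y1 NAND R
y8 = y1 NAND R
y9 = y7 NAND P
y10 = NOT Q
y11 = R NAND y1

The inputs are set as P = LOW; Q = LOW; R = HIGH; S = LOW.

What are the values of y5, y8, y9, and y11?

y5 = HIGH, y8 = LOW, y9 = HIGH, y11 = LOW

y1 = S NAND P = LOW NAND LOW = HIGH
y5 = y1 NAND Q = HIGH NAND LOW = HIGH
y7 = y1 NAND R = HIGH NAND HIGH = LOW
y8 = y1 NAND R = HIGH NAND HIGH = LOW
y9 = y7 NAND P = LOW NAND LOW = HIGH
y11 = R NAND y1 = HIGH NAND HIGH = LOW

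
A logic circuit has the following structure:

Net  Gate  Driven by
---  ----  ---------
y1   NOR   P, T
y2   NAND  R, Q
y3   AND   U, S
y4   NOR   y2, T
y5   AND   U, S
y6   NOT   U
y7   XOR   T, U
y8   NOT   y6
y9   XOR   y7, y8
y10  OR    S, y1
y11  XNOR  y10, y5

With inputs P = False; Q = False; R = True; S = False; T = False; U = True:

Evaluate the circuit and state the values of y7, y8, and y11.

y7 = True; y8 = True; y11 = False

y1 = P NOR T = False NOR False = True
y5 = U AND S = True AND False = False
y6 = NOT U = NOT True = False
y7 = T XOR U = False XOR True = True
y8 = NOT y6 = NOT False = True
y10 = S OR y1 = False OR True = True
y11 = y10 XNOR y5 = True XNOR False = False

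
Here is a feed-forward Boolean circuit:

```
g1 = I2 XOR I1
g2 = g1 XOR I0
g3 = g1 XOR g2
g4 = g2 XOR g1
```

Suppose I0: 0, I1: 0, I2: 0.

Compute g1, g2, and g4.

g1 = 0; g2 = 0; g4 = 0

g1 = I2 XOR I1 = 0 XOR 0 = 0
g2 = g1 XOR I0 = 0 XOR 0 = 0
g4 = g2 XOR g1 = 0 XOR 0 = 0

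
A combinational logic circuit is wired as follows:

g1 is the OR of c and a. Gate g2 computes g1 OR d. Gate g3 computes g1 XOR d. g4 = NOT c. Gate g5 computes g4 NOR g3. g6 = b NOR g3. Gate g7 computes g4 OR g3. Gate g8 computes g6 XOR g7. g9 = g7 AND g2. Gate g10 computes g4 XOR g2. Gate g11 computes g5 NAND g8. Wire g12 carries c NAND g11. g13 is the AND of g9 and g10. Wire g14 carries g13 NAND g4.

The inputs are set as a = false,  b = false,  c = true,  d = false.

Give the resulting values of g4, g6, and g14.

g1 = c OR a = true OR false = true
g2 = g1 OR d = true OR false = true
g3 = g1 XOR d = true XOR false = true
g4 = NOT c = NOT true = false
g6 = b NOR g3 = false NOR true = false
g7 = g4 OR g3 = false OR true = true
g9 = g7 AND g2 = true AND true = true
g10 = g4 XOR g2 = false XOR true = true
g13 = g9 AND g10 = true AND true = true
g14 = g13 NAND g4 = true NAND false = true

g4 = false  g6 = false  g14 = true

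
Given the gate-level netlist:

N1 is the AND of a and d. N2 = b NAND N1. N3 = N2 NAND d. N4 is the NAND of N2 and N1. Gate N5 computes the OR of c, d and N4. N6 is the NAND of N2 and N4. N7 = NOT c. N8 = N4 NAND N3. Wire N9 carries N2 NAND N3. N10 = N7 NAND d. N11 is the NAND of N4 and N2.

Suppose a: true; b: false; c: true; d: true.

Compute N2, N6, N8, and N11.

N2 = true, N6 = true, N8 = true, N11 = true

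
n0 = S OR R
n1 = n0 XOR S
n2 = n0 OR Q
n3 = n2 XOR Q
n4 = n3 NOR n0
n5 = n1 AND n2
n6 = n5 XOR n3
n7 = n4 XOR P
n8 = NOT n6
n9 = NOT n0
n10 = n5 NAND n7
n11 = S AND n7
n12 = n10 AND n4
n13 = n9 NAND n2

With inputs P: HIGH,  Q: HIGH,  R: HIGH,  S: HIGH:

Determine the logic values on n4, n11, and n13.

n4 = LOW  n11 = HIGH  n13 = HIGH

n0 = S OR R = HIGH OR HIGH = HIGH
n2 = n0 OR Q = HIGH OR HIGH = HIGH
n3 = n2 XOR Q = HIGH XOR HIGH = LOW
n4 = n3 NOR n0 = LOW NOR HIGH = LOW
n7 = n4 XOR P = LOW XOR HIGH = HIGH
n9 = NOT n0 = NOT HIGH = LOW
n11 = S AND n7 = HIGH AND HIGH = HIGH
n13 = n9 NAND n2 = LOW NAND HIGH = HIGH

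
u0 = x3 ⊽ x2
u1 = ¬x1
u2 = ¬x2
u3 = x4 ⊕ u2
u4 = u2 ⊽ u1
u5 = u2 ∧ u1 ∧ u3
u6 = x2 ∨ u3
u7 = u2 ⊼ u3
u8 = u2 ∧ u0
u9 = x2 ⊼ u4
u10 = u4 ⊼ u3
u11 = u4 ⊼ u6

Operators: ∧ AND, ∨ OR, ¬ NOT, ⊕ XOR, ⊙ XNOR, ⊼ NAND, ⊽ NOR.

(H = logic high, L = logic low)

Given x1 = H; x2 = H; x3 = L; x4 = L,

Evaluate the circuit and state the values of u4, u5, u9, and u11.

u1 = NOT x1 = NOT H = L
u2 = NOT x2 = NOT H = L
u3 = x4 XOR u2 = L XOR L = L
u4 = u2 NOR u1 = L NOR L = H
u5 = u2 AND u1 AND u3 = L AND L AND L = L
u6 = x2 OR u3 = H OR L = H
u9 = x2 NAND u4 = H NAND H = L
u11 = u4 NAND u6 = H NAND H = L

u4 = H  u5 = L  u9 = L  u11 = L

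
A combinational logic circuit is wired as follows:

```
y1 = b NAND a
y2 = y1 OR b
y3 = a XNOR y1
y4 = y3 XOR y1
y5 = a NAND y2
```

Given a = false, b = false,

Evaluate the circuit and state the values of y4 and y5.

y1 = b NAND a = false NAND false = true
y2 = y1 OR b = true OR false = true
y3 = a XNOR y1 = false XNOR true = false
y4 = y3 XOR y1 = false XOR true = true
y5 = a NAND y2 = false NAND true = true

y4 = true  y5 = true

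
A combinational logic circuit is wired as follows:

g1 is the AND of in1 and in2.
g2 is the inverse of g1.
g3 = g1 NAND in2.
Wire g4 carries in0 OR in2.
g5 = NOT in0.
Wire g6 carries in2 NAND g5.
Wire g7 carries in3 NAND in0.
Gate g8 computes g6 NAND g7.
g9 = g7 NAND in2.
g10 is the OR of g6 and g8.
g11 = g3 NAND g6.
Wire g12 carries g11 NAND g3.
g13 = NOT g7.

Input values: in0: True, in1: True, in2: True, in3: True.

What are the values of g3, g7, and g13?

g3 = False, g7 = False, g13 = True

g1 = in1 AND in2 = True AND True = True
g3 = g1 NAND in2 = True NAND True = False
g7 = in3 NAND in0 = True NAND True = False
g13 = NOT g7 = NOT False = True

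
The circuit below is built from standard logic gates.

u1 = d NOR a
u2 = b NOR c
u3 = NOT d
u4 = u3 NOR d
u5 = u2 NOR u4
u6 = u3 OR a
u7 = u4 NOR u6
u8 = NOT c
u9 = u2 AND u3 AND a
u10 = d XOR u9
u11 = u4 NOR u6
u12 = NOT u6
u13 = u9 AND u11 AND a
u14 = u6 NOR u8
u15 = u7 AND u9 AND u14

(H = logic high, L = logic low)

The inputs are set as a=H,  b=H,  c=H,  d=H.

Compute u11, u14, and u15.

u2 = b NOR c = H NOR H = L
u3 = NOT d = NOT H = L
u4 = u3 NOR d = L NOR H = L
u6 = u3 OR a = L OR H = H
u7 = u4 NOR u6 = L NOR H = L
u8 = NOT c = NOT H = L
u9 = u2 AND u3 AND a = L AND L AND H = L
u11 = u4 NOR u6 = L NOR H = L
u14 = u6 NOR u8 = H NOR L = L
u15 = u7 AND u9 AND u14 = L AND L AND L = L

u11 = L; u14 = L; u15 = L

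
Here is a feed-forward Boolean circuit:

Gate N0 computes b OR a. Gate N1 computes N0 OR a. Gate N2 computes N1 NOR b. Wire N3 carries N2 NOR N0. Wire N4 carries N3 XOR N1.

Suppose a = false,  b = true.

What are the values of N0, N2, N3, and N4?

N0 = true, N2 = false, N3 = false, N4 = true

N0 = b OR a = true OR false = true
N1 = N0 OR a = true OR false = true
N2 = N1 NOR b = true NOR true = false
N3 = N2 NOR N0 = false NOR true = false
N4 = N3 XOR N1 = false XOR true = true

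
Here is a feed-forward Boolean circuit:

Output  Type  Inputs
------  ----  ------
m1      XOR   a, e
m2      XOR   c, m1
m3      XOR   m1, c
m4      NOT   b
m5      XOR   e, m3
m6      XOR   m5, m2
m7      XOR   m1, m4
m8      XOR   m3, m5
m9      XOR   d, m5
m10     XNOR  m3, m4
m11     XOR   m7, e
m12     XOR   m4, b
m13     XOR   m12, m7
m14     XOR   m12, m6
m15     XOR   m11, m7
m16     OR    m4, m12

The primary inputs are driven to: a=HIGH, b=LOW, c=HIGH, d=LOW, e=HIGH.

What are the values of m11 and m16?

m1 = a XOR e = HIGH XOR HIGH = LOW
m4 = NOT b = NOT LOW = HIGH
m7 = m1 XOR m4 = LOW XOR HIGH = HIGH
m11 = m7 XOR e = HIGH XOR HIGH = LOW
m12 = m4 XOR b = HIGH XOR LOW = HIGH
m16 = m4 OR m12 = HIGH OR HIGH = HIGH

m11 = LOW  m16 = HIGH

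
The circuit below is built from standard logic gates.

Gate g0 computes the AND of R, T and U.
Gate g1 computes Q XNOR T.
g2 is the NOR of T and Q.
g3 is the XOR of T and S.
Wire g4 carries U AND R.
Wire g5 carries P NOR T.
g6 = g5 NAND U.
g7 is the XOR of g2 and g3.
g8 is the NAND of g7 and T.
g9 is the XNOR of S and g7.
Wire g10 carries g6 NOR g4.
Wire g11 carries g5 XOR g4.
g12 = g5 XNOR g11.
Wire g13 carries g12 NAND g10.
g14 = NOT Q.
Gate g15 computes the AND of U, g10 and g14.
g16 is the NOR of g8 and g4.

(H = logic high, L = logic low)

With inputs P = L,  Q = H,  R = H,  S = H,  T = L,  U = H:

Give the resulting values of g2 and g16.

g2 = T NOR Q = L NOR H = L
g3 = T XOR S = L XOR H = H
g4 = U AND R = H AND H = H
g7 = g2 XOR g3 = L XOR H = H
g8 = g7 NAND T = H NAND L = H
g16 = g8 NOR g4 = H NOR H = L

g2 = L  g16 = L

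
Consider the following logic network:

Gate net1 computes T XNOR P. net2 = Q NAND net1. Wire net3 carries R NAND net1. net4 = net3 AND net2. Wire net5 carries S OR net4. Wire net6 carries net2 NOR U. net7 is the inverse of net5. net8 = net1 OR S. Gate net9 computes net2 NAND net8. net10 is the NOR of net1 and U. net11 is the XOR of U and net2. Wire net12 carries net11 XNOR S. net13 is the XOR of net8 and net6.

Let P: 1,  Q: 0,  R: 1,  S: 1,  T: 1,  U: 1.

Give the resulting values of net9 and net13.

net9 = 0, net13 = 1

net1 = T XNOR P = 1 XNOR 1 = 1
net2 = Q NAND net1 = 0 NAND 1 = 1
net6 = net2 NOR U = 1 NOR 1 = 0
net8 = net1 OR S = 1 OR 1 = 1
net9 = net2 NAND net8 = 1 NAND 1 = 0
net13 = net8 XOR net6 = 1 XOR 0 = 1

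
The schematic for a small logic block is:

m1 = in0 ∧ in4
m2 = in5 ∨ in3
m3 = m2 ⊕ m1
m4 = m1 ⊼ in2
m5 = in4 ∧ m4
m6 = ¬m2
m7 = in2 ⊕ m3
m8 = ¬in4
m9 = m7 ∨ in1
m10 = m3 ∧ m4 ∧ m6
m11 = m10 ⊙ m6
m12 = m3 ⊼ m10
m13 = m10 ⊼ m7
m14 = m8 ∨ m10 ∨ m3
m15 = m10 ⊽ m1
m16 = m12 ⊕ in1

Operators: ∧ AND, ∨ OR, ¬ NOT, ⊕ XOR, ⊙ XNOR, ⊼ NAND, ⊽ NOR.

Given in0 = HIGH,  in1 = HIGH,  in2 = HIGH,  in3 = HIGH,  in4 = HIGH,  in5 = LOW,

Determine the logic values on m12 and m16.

m12 = HIGH  m16 = LOW

m1 = in0 AND in4 = HIGH AND HIGH = HIGH
m2 = in5 OR in3 = LOW OR HIGH = HIGH
m3 = m2 XOR m1 = HIGH XOR HIGH = LOW
m4 = m1 NAND in2 = HIGH NAND HIGH = LOW
m6 = NOT m2 = NOT HIGH = LOW
m10 = m3 AND m4 AND m6 = LOW AND LOW AND LOW = LOW
m12 = m3 NAND m10 = LOW NAND LOW = HIGH
m16 = m12 XOR in1 = HIGH XOR HIGH = LOW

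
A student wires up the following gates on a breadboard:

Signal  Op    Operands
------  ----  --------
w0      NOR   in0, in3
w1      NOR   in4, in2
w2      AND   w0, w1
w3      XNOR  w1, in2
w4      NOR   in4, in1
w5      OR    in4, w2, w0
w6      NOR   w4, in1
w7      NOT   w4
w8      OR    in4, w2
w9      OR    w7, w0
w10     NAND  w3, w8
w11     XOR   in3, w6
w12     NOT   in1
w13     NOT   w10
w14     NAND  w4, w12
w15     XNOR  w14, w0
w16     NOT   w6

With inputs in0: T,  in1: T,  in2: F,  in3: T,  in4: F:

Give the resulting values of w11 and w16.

w11 = T; w16 = T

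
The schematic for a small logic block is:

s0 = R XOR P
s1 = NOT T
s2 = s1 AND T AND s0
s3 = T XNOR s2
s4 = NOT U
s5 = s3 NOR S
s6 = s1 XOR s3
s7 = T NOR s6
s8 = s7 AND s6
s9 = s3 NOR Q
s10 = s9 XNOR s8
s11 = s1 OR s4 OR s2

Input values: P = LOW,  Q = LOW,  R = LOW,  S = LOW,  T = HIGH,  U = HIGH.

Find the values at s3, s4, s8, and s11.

s3 = LOW; s4 = LOW; s8 = LOW; s11 = LOW

s0 = R XOR P = LOW XOR LOW = LOW
s1 = NOT T = NOT HIGH = LOW
s2 = s1 AND T AND s0 = LOW AND HIGH AND LOW = LOW
s3 = T XNOR s2 = HIGH XNOR LOW = LOW
s4 = NOT U = NOT HIGH = LOW
s6 = s1 XOR s3 = LOW XOR LOW = LOW
s7 = T NOR s6 = HIGH NOR LOW = LOW
s8 = s7 AND s6 = LOW AND LOW = LOW
s11 = s1 OR s4 OR s2 = LOW OR LOW OR LOW = LOW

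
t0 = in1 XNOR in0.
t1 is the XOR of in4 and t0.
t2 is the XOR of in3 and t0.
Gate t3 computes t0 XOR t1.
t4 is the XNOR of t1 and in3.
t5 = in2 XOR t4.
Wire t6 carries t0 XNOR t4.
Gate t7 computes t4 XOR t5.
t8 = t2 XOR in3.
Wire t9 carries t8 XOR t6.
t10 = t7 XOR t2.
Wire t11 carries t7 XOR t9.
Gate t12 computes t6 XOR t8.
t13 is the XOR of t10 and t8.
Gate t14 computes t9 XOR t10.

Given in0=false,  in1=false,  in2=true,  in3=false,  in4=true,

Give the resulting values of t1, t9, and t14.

t1 = false  t9 = false  t14 = false

t0 = in1 XNOR in0 = false XNOR false = true
t1 = in4 XOR t0 = true XOR true = false
t2 = in3 XOR t0 = false XOR true = true
t4 = t1 XNOR in3 = false XNOR false = true
t5 = in2 XOR t4 = true XOR true = false
t6 = t0 XNOR t4 = true XNOR true = true
t7 = t4 XOR t5 = true XOR false = true
t8 = t2 XOR in3 = true XOR false = true
t9 = t8 XOR t6 = true XOR true = false
t10 = t7 XOR t2 = true XOR true = false
t14 = t9 XOR t10 = false XOR false = false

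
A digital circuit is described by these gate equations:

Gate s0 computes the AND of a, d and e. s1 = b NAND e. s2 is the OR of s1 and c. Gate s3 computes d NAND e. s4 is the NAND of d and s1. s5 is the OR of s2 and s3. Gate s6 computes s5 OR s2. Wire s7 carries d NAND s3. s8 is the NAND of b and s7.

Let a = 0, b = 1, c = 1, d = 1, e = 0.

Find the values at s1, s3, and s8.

s1 = b NAND e = 1 NAND 0 = 1
s3 = d NAND e = 1 NAND 0 = 1
s7 = d NAND s3 = 1 NAND 1 = 0
s8 = b NAND s7 = 1 NAND 0 = 1

s1 = 1; s3 = 1; s8 = 1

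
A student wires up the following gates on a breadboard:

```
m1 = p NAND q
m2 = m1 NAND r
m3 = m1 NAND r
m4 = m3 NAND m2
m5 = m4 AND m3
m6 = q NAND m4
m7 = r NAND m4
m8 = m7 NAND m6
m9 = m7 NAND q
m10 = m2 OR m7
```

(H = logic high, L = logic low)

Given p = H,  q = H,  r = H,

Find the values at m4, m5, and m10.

m4 = L, m5 = L, m10 = H

m1 = p NAND q = H NAND H = L
m2 = m1 NAND r = L NAND H = H
m3 = m1 NAND r = L NAND H = H
m4 = m3 NAND m2 = H NAND H = L
m5 = m4 AND m3 = L AND H = L
m7 = r NAND m4 = H NAND L = H
m10 = m2 OR m7 = H OR H = H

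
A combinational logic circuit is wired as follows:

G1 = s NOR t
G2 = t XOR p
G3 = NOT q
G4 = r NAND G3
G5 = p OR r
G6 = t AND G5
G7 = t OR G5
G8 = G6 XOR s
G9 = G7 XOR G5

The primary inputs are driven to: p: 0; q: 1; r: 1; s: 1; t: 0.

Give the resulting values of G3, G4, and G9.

G3 = NOT q = NOT 1 = 0
G4 = r NAND G3 = 1 NAND 0 = 1
G5 = p OR r = 0 OR 1 = 1
G7 = t OR G5 = 0 OR 1 = 1
G9 = G7 XOR G5 = 1 XOR 1 = 0

G3 = 0  G4 = 1  G9 = 0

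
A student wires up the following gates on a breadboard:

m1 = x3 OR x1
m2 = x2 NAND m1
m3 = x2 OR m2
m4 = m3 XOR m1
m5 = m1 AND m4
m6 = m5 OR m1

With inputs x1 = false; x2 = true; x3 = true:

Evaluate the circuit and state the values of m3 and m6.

m3 = true, m6 = true

m1 = x3 OR x1 = true OR false = true
m2 = x2 NAND m1 = true NAND true = false
m3 = x2 OR m2 = true OR false = true
m4 = m3 XOR m1 = true XOR true = false
m5 = m1 AND m4 = true AND false = false
m6 = m5 OR m1 = false OR true = true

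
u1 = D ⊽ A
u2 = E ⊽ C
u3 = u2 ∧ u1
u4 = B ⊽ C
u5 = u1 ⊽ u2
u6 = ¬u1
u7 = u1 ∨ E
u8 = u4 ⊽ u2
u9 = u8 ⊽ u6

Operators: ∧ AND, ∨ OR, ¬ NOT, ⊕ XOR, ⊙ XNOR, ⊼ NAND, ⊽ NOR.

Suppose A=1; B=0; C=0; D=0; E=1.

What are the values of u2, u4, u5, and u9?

u1 = D NOR A = 0 NOR 1 = 0
u2 = E NOR C = 1 NOR 0 = 0
u4 = B NOR C = 0 NOR 0 = 1
u5 = u1 NOR u2 = 0 NOR 0 = 1
u6 = NOT u1 = NOT 0 = 1
u8 = u4 NOR u2 = 1 NOR 0 = 0
u9 = u8 NOR u6 = 0 NOR 1 = 0

u2 = 0  u4 = 1  u5 = 1  u9 = 0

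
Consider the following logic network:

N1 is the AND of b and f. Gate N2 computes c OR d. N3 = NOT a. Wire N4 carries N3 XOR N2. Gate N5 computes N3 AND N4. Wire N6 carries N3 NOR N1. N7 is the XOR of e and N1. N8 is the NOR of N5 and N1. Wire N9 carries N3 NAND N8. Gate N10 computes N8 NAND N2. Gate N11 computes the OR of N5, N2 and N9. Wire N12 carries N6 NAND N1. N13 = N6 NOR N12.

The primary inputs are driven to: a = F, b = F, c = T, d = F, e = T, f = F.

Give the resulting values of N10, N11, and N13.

N10 = F  N11 = T  N13 = F

N1 = b AND f = F AND F = F
N2 = c OR d = T OR F = T
N3 = NOT a = NOT F = T
N4 = N3 XOR N2 = T XOR T = F
N5 = N3 AND N4 = T AND F = F
N6 = N3 NOR N1 = T NOR F = F
N8 = N5 NOR N1 = F NOR F = T
N9 = N3 NAND N8 = T NAND T = F
N10 = N8 NAND N2 = T NAND T = F
N11 = N5 OR N2 OR N9 = F OR T OR F = T
N12 = N6 NAND N1 = F NAND F = T
N13 = N6 NOR N12 = F NOR T = F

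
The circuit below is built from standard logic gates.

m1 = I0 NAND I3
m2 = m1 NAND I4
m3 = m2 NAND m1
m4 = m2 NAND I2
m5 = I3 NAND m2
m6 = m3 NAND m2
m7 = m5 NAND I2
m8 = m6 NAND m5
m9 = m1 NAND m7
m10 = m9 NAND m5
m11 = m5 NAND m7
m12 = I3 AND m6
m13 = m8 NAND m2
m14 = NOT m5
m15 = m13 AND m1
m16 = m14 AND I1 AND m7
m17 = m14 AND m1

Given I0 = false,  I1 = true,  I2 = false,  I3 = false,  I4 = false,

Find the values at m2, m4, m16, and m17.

m2 = true, m4 = true, m16 = false, m17 = false

m1 = I0 NAND I3 = false NAND false = true
m2 = m1 NAND I4 = true NAND false = true
m4 = m2 NAND I2 = true NAND false = true
m5 = I3 NAND m2 = false NAND true = true
m7 = m5 NAND I2 = true NAND false = true
m14 = NOT m5 = NOT true = false
m16 = m14 AND I1 AND m7 = false AND true AND true = false
m17 = m14 AND m1 = false AND true = false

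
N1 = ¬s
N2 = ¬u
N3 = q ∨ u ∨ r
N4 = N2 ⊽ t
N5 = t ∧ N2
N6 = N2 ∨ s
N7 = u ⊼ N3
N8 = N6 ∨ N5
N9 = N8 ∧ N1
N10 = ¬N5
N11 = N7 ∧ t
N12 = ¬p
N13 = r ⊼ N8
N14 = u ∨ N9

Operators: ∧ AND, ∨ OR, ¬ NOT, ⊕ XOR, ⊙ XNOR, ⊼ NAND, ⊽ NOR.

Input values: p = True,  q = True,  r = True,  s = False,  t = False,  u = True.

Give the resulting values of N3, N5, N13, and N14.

N3 = True; N5 = False; N13 = True; N14 = True

N1 = NOT s = NOT False = True
N2 = NOT u = NOT True = False
N3 = q OR u OR r = True OR True OR True = True
N5 = t AND N2 = False AND False = False
N6 = N2 OR s = False OR False = False
N8 = N6 OR N5 = False OR False = False
N9 = N8 AND N1 = False AND True = False
N13 = r NAND N8 = True NAND False = True
N14 = u OR N9 = True OR False = True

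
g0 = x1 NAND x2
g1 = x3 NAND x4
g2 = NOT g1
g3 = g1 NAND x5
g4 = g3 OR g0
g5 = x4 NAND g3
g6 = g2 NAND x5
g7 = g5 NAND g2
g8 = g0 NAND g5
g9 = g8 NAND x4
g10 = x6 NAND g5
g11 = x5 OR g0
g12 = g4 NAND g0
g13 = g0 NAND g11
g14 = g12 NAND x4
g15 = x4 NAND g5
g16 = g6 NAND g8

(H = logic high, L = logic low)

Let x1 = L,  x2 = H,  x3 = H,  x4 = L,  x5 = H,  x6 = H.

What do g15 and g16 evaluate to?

g15 = H, g16 = H

g0 = x1 NAND x2 = L NAND H = H
g1 = x3 NAND x4 = H NAND L = H
g2 = NOT g1 = NOT H = L
g3 = g1 NAND x5 = H NAND H = L
g5 = x4 NAND g3 = L NAND L = H
g6 = g2 NAND x5 = L NAND H = H
g8 = g0 NAND g5 = H NAND H = L
g15 = x4 NAND g5 = L NAND H = H
g16 = g6 NAND g8 = H NAND L = H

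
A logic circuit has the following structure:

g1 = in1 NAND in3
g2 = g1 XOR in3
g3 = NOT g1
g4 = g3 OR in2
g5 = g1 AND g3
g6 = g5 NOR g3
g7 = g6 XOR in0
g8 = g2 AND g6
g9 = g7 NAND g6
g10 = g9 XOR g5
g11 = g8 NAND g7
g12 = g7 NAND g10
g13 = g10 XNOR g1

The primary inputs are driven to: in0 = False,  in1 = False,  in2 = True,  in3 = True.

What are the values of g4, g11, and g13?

g4 = True, g11 = True, g13 = False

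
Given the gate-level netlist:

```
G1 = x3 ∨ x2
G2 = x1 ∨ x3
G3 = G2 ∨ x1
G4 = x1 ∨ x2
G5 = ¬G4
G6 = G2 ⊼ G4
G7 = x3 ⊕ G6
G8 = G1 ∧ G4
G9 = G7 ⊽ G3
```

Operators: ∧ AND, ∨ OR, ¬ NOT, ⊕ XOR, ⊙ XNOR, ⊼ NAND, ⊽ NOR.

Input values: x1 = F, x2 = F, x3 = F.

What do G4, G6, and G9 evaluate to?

G4 = F  G6 = T  G9 = F

G2 = x1 OR x3 = F OR F = F
G3 = G2 OR x1 = F OR F = F
G4 = x1 OR x2 = F OR F = F
G6 = G2 NAND G4 = F NAND F = T
G7 = x3 XOR G6 = F XOR T = T
G9 = G7 NOR G3 = T NOR F = F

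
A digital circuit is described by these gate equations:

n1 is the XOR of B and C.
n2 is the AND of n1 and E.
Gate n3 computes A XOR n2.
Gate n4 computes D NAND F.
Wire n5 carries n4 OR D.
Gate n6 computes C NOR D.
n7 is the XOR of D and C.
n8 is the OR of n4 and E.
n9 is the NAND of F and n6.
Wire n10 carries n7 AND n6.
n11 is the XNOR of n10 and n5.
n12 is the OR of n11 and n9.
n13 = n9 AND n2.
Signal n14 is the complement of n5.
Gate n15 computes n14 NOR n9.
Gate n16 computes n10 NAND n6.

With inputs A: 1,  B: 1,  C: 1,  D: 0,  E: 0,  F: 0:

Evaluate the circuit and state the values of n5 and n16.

n5 = 1, n16 = 1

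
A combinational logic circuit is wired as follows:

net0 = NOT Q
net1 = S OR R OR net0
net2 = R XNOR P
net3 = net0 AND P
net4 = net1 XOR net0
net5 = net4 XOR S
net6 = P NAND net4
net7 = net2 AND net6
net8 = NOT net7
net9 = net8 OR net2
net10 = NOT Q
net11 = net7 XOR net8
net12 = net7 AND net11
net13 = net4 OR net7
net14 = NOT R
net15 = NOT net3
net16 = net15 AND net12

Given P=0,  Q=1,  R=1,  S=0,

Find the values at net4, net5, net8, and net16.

net4 = 1  net5 = 1  net8 = 1  net16 = 0

net0 = NOT Q = NOT 1 = 0
net1 = S OR R OR net0 = 0 OR 1 OR 0 = 1
net2 = R XNOR P = 1 XNOR 0 = 0
net3 = net0 AND P = 0 AND 0 = 0
net4 = net1 XOR net0 = 1 XOR 0 = 1
net5 = net4 XOR S = 1 XOR 0 = 1
net6 = P NAND net4 = 0 NAND 1 = 1
net7 = net2 AND net6 = 0 AND 1 = 0
net8 = NOT net7 = NOT 0 = 1
net11 = net7 XOR net8 = 0 XOR 1 = 1
net12 = net7 AND net11 = 0 AND 1 = 0
net15 = NOT net3 = NOT 0 = 1
net16 = net15 AND net12 = 1 AND 0 = 0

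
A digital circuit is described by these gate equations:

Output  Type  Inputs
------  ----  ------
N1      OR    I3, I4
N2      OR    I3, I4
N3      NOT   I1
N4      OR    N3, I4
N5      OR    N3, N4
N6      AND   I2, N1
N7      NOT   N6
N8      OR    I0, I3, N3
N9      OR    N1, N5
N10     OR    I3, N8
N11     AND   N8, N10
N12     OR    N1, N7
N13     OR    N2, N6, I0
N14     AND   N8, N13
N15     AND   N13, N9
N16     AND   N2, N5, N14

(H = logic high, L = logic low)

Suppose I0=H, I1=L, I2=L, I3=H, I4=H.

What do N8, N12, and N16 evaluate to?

N8 = H, N12 = H, N16 = H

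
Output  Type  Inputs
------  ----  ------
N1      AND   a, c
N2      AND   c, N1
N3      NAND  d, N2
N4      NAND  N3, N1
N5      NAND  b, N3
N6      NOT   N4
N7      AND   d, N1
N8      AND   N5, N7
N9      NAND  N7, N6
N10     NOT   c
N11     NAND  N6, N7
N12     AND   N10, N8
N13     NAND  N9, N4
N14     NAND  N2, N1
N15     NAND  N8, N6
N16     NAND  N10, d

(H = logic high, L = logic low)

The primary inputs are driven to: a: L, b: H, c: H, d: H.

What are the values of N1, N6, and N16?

N1 = a AND c = L AND H = L
N2 = c AND N1 = H AND L = L
N3 = d NAND N2 = H NAND L = H
N4 = N3 NAND N1 = H NAND L = H
N6 = NOT N4 = NOT H = L
N10 = NOT c = NOT H = L
N16 = N10 NAND d = L NAND H = H

N1 = L, N6 = L, N16 = H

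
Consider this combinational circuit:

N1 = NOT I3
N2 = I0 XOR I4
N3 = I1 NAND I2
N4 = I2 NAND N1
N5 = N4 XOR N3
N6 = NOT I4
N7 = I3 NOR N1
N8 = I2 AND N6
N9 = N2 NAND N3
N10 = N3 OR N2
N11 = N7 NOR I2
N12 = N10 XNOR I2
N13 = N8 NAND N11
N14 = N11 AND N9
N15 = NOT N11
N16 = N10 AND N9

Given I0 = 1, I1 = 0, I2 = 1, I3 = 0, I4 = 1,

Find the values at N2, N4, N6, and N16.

N1 = NOT I3 = NOT 0 = 1
N2 = I0 XOR I4 = 1 XOR 1 = 0
N3 = I1 NAND I2 = 0 NAND 1 = 1
N4 = I2 NAND N1 = 1 NAND 1 = 0
N6 = NOT I4 = NOT 1 = 0
N9 = N2 NAND N3 = 0 NAND 1 = 1
N10 = N3 OR N2 = 1 OR 0 = 1
N16 = N10 AND N9 = 1 AND 1 = 1

N2 = 0  N4 = 0  N6 = 0  N16 = 1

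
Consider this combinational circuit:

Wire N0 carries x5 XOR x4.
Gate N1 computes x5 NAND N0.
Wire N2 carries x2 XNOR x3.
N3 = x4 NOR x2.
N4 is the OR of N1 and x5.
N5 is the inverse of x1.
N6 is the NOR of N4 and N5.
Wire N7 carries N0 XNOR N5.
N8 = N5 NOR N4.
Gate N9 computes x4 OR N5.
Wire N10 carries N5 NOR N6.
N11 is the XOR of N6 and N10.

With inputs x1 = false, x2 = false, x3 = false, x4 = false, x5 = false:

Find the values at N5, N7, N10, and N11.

N0 = x5 XOR x4 = false XOR false = false
N1 = x5 NAND N0 = false NAND false = true
N4 = N1 OR x5 = true OR false = true
N5 = NOT x1 = NOT false = true
N6 = N4 NOR N5 = true NOR true = false
N7 = N0 XNOR N5 = false XNOR true = false
N10 = N5 NOR N6 = true NOR false = false
N11 = N6 XOR N10 = false XOR false = false

N5 = true, N7 = false, N10 = false, N11 = false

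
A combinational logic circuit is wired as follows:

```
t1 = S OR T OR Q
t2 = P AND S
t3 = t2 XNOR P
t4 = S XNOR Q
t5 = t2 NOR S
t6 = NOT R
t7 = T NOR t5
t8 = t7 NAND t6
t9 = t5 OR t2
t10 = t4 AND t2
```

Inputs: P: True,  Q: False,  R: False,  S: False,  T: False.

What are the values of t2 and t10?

t2 = False, t10 = False

t2 = P AND S = True AND False = False
t4 = S XNOR Q = False XNOR False = True
t10 = t4 AND t2 = True AND False = False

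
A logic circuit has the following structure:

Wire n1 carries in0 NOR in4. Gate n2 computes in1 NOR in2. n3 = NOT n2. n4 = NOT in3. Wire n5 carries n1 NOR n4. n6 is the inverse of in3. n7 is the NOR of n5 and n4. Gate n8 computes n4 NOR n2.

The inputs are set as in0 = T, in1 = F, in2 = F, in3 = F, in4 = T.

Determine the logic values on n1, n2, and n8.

n1 = in0 NOR in4 = T NOR T = F
n2 = in1 NOR in2 = F NOR F = T
n4 = NOT in3 = NOT F = T
n8 = n4 NOR n2 = T NOR T = F

n1 = F, n2 = T, n8 = F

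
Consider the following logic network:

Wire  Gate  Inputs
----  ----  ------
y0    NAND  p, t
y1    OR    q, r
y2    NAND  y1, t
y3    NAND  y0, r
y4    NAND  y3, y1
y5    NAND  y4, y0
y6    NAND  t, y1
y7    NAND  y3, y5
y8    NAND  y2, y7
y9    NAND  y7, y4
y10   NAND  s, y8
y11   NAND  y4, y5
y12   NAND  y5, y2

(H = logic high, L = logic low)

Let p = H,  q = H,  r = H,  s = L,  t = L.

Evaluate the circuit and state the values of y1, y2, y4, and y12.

y1 = H  y2 = H  y4 = H  y12 = H

y0 = p NAND t = H NAND L = H
y1 = q OR r = H OR H = H
y2 = y1 NAND t = H NAND L = H
y3 = y0 NAND r = H NAND H = L
y4 = y3 NAND y1 = L NAND H = H
y5 = y4 NAND y0 = H NAND H = L
y12 = y5 NAND y2 = L NAND H = H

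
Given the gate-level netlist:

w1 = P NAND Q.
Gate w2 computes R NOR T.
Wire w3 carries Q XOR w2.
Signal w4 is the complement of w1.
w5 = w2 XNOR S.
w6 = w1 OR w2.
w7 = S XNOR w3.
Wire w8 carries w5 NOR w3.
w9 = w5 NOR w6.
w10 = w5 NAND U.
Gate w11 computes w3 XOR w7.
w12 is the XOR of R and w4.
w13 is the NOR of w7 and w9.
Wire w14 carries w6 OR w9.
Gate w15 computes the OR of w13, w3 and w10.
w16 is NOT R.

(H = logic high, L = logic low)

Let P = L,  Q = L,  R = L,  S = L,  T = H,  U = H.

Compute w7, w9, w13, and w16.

w1 = P NAND Q = L NAND L = H
w2 = R NOR T = L NOR H = L
w3 = Q XOR w2 = L XOR L = L
w5 = w2 XNOR S = L XNOR L = H
w6 = w1 OR w2 = H OR L = H
w7 = S XNOR w3 = L XNOR L = H
w9 = w5 NOR w6 = H NOR H = L
w13 = w7 NOR w9 = H NOR L = L
w16 = NOT R = NOT L = H

w7 = H  w9 = L  w13 = L  w16 = H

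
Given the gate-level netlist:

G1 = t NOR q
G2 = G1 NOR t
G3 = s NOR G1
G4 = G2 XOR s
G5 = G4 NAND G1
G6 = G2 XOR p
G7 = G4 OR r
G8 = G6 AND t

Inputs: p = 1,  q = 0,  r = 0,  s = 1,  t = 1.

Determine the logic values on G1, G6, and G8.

G1 = t NOR q = 1 NOR 0 = 0
G2 = G1 NOR t = 0 NOR 1 = 0
G6 = G2 XOR p = 0 XOR 1 = 1
G8 = G6 AND t = 1 AND 1 = 1

G1 = 0; G6 = 1; G8 = 1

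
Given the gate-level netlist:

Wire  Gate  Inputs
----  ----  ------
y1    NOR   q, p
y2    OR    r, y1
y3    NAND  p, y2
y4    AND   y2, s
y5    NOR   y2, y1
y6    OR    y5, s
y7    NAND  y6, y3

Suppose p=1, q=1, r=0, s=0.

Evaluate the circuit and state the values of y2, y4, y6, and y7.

y2 = 0, y4 = 0, y6 = 1, y7 = 0

y1 = q NOR p = 1 NOR 1 = 0
y2 = r OR y1 = 0 OR 0 = 0
y3 = p NAND y2 = 1 NAND 0 = 1
y4 = y2 AND s = 0 AND 0 = 0
y5 = y2 NOR y1 = 0 NOR 0 = 1
y6 = y5 OR s = 1 OR 0 = 1
y7 = y6 NAND y3 = 1 NAND 1 = 0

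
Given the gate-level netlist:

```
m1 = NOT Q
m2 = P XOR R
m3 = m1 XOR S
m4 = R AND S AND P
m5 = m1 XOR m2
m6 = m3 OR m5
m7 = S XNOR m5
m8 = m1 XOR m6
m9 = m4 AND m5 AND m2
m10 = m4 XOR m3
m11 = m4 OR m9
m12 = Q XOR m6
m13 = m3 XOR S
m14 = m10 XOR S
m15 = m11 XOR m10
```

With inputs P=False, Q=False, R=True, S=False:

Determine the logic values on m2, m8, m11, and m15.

m2 = True, m8 = False, m11 = False, m15 = True

m1 = NOT Q = NOT False = True
m2 = P XOR R = False XOR True = True
m3 = m1 XOR S = True XOR False = True
m4 = R AND S AND P = True AND False AND False = False
m5 = m1 XOR m2 = True XOR True = False
m6 = m3 OR m5 = True OR False = True
m8 = m1 XOR m6 = True XOR True = False
m9 = m4 AND m5 AND m2 = False AND False AND True = False
m10 = m4 XOR m3 = False XOR True = True
m11 = m4 OR m9 = False OR False = False
m15 = m11 XOR m10 = False XOR True = True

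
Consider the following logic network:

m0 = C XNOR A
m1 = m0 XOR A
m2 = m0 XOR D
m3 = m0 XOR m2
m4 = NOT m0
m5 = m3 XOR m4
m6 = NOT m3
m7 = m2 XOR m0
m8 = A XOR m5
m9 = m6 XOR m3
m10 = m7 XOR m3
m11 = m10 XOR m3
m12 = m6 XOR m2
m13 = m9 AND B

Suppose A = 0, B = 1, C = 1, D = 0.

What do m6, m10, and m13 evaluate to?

m0 = C XNOR A = 1 XNOR 0 = 0
m2 = m0 XOR D = 0 XOR 0 = 0
m3 = m0 XOR m2 = 0 XOR 0 = 0
m6 = NOT m3 = NOT 0 = 1
m7 = m2 XOR m0 = 0 XOR 0 = 0
m9 = m6 XOR m3 = 1 XOR 0 = 1
m10 = m7 XOR m3 = 0 XOR 0 = 0
m13 = m9 AND B = 1 AND 1 = 1

m6 = 1  m10 = 0  m13 = 1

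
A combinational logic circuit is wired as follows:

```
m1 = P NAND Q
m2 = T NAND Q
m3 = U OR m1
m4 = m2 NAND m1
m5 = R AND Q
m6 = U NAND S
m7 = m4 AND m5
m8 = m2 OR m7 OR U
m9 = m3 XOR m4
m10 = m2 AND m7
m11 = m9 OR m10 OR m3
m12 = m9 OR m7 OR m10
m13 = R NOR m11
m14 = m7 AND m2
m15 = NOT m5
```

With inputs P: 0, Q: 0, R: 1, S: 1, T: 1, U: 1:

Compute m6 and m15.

m5 = R AND Q = 1 AND 0 = 0
m6 = U NAND S = 1 NAND 1 = 0
m15 = NOT m5 = NOT 0 = 1

m6 = 0, m15 = 1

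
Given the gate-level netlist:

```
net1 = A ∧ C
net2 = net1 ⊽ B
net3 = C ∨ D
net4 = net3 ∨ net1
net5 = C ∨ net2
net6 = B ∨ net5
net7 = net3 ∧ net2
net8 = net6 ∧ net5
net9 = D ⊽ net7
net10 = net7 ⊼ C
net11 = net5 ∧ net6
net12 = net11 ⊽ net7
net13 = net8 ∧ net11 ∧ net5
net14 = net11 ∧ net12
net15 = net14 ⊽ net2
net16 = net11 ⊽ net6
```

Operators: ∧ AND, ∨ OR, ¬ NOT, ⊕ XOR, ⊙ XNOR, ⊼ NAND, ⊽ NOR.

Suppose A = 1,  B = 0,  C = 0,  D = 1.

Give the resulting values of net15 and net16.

net15 = 0  net16 = 0

net1 = A AND C = 1 AND 0 = 0
net2 = net1 NOR B = 0 NOR 0 = 1
net3 = C OR D = 0 OR 1 = 1
net5 = C OR net2 = 0 OR 1 = 1
net6 = B OR net5 = 0 OR 1 = 1
net7 = net3 AND net2 = 1 AND 1 = 1
net11 = net5 AND net6 = 1 AND 1 = 1
net12 = net11 NOR net7 = 1 NOR 1 = 0
net14 = net11 AND net12 = 1 AND 0 = 0
net15 = net14 NOR net2 = 0 NOR 1 = 0
net16 = net11 NOR net6 = 1 NOR 1 = 0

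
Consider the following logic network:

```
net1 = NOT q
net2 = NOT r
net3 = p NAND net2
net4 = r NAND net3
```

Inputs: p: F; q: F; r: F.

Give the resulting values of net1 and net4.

net1 = T  net4 = T

net1 = NOT q = NOT F = T
net2 = NOT r = NOT F = T
net3 = p NAND net2 = F NAND T = T
net4 = r NAND net3 = F NAND T = T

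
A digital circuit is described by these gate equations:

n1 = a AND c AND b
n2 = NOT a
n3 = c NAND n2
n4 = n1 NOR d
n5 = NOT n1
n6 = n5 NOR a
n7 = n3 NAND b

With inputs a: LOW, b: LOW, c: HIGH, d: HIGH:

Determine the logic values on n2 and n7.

n2 = HIGH, n7 = HIGH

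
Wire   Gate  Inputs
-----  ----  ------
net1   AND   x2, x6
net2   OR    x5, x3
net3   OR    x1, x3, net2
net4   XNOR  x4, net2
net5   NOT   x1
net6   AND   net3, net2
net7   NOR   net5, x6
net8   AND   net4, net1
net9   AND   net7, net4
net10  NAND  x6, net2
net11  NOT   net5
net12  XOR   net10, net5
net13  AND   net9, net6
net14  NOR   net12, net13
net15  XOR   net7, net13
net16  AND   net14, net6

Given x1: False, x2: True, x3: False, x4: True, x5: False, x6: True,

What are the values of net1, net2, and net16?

net1 = True, net2 = False, net16 = False

net1 = x2 AND x6 = True AND True = True
net2 = x5 OR x3 = False OR False = False
net3 = x1 OR x3 OR net2 = False OR False OR False = False
net4 = x4 XNOR net2 = True XNOR False = False
net5 = NOT x1 = NOT False = True
net6 = net3 AND net2 = False AND False = False
net7 = net5 NOR x6 = True NOR True = False
net9 = net7 AND net4 = False AND False = False
net10 = x6 NAND net2 = True NAND False = True
net12 = net10 XOR net5 = True XOR True = False
net13 = net9 AND net6 = False AND False = False
net14 = net12 NOR net13 = False NOR False = True
net16 = net14 AND net6 = True AND False = False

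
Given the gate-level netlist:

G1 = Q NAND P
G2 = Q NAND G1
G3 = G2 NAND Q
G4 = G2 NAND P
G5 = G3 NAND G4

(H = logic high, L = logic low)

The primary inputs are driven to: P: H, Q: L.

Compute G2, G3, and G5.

G2 = H  G3 = H  G5 = H

G1 = Q NAND P = L NAND H = H
G2 = Q NAND G1 = L NAND H = H
G3 = G2 NAND Q = H NAND L = H
G4 = G2 NAND P = H NAND H = L
G5 = G3 NAND G4 = H NAND L = H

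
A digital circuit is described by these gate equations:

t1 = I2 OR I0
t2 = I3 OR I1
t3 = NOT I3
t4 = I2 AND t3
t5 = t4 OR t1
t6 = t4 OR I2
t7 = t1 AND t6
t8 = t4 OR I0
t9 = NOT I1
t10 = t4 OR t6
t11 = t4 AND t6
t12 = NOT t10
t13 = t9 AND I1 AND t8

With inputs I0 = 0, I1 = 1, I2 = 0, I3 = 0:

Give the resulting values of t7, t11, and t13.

t7 = 0  t11 = 0  t13 = 0

t1 = I2 OR I0 = 0 OR 0 = 0
t3 = NOT I3 = NOT 0 = 1
t4 = I2 AND t3 = 0 AND 1 = 0
t6 = t4 OR I2 = 0 OR 0 = 0
t7 = t1 AND t6 = 0 AND 0 = 0
t8 = t4 OR I0 = 0 OR 0 = 0
t9 = NOT I1 = NOT 1 = 0
t11 = t4 AND t6 = 0 AND 0 = 0
t13 = t9 AND I1 AND t8 = 0 AND 1 AND 0 = 0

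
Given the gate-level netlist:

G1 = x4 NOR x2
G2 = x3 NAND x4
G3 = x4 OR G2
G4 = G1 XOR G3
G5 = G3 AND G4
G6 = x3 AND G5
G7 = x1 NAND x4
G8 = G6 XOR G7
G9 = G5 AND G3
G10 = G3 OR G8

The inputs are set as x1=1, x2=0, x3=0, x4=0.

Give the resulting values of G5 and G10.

G1 = x4 NOR x2 = 0 NOR 0 = 1
G2 = x3 NAND x4 = 0 NAND 0 = 1
G3 = x4 OR G2 = 0 OR 1 = 1
G4 = G1 XOR G3 = 1 XOR 1 = 0
G5 = G3 AND G4 = 1 AND 0 = 0
G6 = x3 AND G5 = 0 AND 0 = 0
G7 = x1 NAND x4 = 1 NAND 0 = 1
G8 = G6 XOR G7 = 0 XOR 1 = 1
G10 = G3 OR G8 = 1 OR 1 = 1

G5 = 0  G10 = 1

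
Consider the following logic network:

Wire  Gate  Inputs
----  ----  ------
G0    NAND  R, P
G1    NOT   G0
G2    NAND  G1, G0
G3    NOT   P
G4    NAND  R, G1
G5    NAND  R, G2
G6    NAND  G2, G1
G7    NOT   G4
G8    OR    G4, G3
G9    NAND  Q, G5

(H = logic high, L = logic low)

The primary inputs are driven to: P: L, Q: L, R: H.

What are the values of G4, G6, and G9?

G0 = R NAND P = H NAND L = H
G1 = NOT G0 = NOT H = L
G2 = G1 NAND G0 = L NAND H = H
G4 = R NAND G1 = H NAND L = H
G5 = R NAND G2 = H NAND H = L
G6 = G2 NAND G1 = H NAND L = H
G9 = Q NAND G5 = L NAND L = H

G4 = H; G6 = H; G9 = H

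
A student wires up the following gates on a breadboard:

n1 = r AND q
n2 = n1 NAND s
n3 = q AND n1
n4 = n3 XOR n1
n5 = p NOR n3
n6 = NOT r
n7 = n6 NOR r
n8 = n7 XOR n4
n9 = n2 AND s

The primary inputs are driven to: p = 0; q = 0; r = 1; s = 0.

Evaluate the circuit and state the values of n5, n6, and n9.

n5 = 1  n6 = 0  n9 = 0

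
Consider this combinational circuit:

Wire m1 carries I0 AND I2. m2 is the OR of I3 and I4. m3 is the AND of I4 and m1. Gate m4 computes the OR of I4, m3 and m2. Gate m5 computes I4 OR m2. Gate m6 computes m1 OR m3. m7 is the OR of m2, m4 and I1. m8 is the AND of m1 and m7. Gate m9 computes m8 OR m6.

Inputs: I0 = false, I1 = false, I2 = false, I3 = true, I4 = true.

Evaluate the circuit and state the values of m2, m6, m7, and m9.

m2 = true  m6 = false  m7 = true  m9 = false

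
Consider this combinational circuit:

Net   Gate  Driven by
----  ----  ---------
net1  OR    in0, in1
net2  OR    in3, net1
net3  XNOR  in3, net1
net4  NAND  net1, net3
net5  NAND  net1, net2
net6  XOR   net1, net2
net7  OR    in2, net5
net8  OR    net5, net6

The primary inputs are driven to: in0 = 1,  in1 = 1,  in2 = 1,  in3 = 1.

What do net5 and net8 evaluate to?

net5 = 0, net8 = 0

net1 = in0 OR in1 = 1 OR 1 = 1
net2 = in3 OR net1 = 1 OR 1 = 1
net5 = net1 NAND net2 = 1 NAND 1 = 0
net6 = net1 XOR net2 = 1 XOR 1 = 0
net8 = net5 OR net6 = 0 OR 0 = 0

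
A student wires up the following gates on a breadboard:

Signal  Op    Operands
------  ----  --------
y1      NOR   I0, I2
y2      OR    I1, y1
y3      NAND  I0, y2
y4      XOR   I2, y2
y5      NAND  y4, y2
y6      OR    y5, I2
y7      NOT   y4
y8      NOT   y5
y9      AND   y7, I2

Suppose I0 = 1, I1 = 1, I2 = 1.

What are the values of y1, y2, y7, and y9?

y1 = I0 NOR I2 = 1 NOR 1 = 0
y2 = I1 OR y1 = 1 OR 0 = 1
y4 = I2 XOR y2 = 1 XOR 1 = 0
y7 = NOT y4 = NOT 0 = 1
y9 = y7 AND I2 = 1 AND 1 = 1

y1 = 0, y2 = 1, y7 = 1, y9 = 1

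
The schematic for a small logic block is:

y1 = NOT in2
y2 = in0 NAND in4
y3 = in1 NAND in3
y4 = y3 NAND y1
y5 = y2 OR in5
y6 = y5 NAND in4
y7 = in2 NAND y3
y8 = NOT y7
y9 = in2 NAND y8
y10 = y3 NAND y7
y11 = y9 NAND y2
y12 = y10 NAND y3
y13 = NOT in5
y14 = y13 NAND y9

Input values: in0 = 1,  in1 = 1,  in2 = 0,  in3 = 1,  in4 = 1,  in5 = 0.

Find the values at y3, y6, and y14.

y2 = in0 NAND in4 = 1 NAND 1 = 0
y3 = in1 NAND in3 = 1 NAND 1 = 0
y5 = y2 OR in5 = 0 OR 0 = 0
y6 = y5 NAND in4 = 0 NAND 1 = 1
y7 = in2 NAND y3 = 0 NAND 0 = 1
y8 = NOT y7 = NOT 1 = 0
y9 = in2 NAND y8 = 0 NAND 0 = 1
y13 = NOT in5 = NOT 0 = 1
y14 = y13 NAND y9 = 1 NAND 1 = 0

y3 = 0, y6 = 1, y14 = 0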